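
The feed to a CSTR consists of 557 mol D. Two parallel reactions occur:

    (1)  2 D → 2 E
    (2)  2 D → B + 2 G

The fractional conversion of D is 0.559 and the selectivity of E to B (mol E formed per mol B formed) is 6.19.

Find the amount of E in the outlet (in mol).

235 mol

Conversion of D: D consumed = 0.559 × 557 = 311.4 mol = 2ξ₁ + 2ξ₂.
Selectivity: 2ξ₁ / (1ξ₂) = 6.19 → ξ₁ = 3.095 ξ₂.
Substitute: (2·3.095 + 2) ξ₂ = 311.4 → ξ₂ = 38.02 mol, ξ₁ = 117.7 mol.
Outlet amounts (n = n₀ + Σ ν·ξ):
  D: 557 − 2(117.7) − 2(38.02) = 245.6
  E: 0 + 2(117.7) = 235.3
  B: 0 + 1(38.02) = 38.02
  G: 0 + 2(38.02) = 76.03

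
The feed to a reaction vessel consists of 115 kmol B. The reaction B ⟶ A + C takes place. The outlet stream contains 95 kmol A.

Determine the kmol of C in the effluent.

95 kmol

For A: n = n₀ + 1ξ → 95 = 0 + 1ξ, giving ξ = 95 kmol.
Outlet amounts (n = n₀ + ν ξ):
  B: 115 − 1(95) = 20
  A: 0 + 1(95) = 95
  C: 0 + 1(95) = 95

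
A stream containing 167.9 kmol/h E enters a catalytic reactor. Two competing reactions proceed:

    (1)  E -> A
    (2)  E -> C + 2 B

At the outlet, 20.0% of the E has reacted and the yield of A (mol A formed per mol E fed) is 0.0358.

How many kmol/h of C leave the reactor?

27.6 kmol/h

Yield of A: 1ξ₁ / 167.9 = 0.0358 → ξ₁ = 6.011 kmol/h.
Conversion of E: 1ξ₁ + 1ξ₂ = 0.2 × 167.9 = 33.58 → ξ₂ = 27.57 kmol/h.
Outlet amounts (n = n₀ + Σ ν·ξ):
  E: 167.9 − 1(6.011) − 1(27.57) = 134.3
  A: 0 + 1(6.011) = 6.011
  C: 0 + 1(27.57) = 27.57
  B: 0 + 2(27.57) = 55.14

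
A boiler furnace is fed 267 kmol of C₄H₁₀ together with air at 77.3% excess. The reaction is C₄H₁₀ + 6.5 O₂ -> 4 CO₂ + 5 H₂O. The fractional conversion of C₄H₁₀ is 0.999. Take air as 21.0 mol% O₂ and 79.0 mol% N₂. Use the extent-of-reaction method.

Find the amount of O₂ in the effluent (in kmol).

1340 kmol

Stoichiometric O₂ = 6.5 × 267 = 1736 kmol; O₂ fed = 1736 × 1.773 = 3077 kmol.
N₂ fed = 3077 × 79/21 = 11580 kmol.
Fuel reacted = 0.999 × 267 → ξ = 266.7 kmol.
Outlet (n = n₀ + ν ξ):
  C₄H₁₀: 267 − 1(266.7) = 0.267
  O₂: 3077 − 6.5(266.7) = 1343
  N₂: 11580 (inert)
  CO₂: 0 + 4(266.7) = 1067
  H₂O: 0 + 5(266.7) = 1334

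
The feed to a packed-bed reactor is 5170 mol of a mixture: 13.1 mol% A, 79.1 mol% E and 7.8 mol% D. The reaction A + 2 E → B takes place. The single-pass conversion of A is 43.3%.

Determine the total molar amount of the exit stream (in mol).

A reacted = 0.433 × 677.3 = 293.3 mol; ν_A = −1, so ξ = 293.3/1 = 293.3 mol.
Outlet amounts (n = n₀ + ν ξ):
  A: 677.3 − 1(293.3) = 384
  E: 4089 − 2(293.3) = 3503
  B: 0 + 1(293.3) = 293.3
  D: 403.3 (inert)
Total out = 384 + 3503 + 293.3 + 403.3 = 4583 mol.

4580 mol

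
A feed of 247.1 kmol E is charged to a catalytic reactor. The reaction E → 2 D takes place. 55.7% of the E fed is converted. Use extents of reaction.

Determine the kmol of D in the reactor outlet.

E reacted = 0.557 × 247.1 = 137.6 kmol; ν_E = −1, so ξ = 137.6/1 = 137.6 kmol.
Outlet amounts (n = n₀ + ν ξ):
  E: 247.1 − 1(137.6) = 109.5
  D: 0 + 2(137.6) = 275.3

275 kmol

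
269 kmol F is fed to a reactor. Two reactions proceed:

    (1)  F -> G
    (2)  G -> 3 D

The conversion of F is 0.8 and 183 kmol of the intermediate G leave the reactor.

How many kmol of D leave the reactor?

96.6 kmol

Conversion of F: F consumed = 1ξ₁ = 0.8 × 269 → ξ₁ = 215.2 kmol.
G balance: n_G = 0 + 1ξ₁ − 1ξ₂ = 183 → ξ₂ = (1·215.2 − 183)/1 = 32.2 kmol.
Outlet amounts (n = n₀ + Σ ν·ξ):
  F: 269 − 1(215.2) = 53.8
  G: 0 + 1(215.2) − 1(32.2) = 183
  D: 0 + 3(32.2) = 96.6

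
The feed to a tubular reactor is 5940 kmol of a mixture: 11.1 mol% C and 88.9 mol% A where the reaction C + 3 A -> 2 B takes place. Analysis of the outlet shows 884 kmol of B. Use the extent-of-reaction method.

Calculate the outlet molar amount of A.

For B: n = n₀ + 2ξ → 884 = 0 + 2ξ, giving ξ = 442 kmol.
Outlet amounts (n = n₀ + ν ξ):
  C: 659.3 − 1(442) = 217.3
  A: 5281 − 3(442) = 3955
  B: 0 + 2(442) = 884

3950 kmol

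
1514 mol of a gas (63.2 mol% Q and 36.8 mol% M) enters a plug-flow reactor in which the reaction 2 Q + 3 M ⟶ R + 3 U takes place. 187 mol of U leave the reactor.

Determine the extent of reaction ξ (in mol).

ξ = 62.3 mol

For U: n = n₀ + 3ξ → 187 = 0 + 3ξ, giving ξ = 62.33 mol.
Outlet amounts (n = n₀ + ν ξ):
  Q: 956.8 − 2(62.33) = 832.2
  M: 557.2 − 3(62.33) = 370.2
  R: 0 + 1(62.33) = 62.33
  U: 0 + 3(62.33) = 187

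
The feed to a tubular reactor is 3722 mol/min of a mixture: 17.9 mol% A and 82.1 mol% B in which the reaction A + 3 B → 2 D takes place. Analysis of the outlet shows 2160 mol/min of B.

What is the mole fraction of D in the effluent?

0.191

For B: n = n₀ − 3ξ → 2160 = 3056 − 3ξ, giving ξ = 298.6 mol/min.
Outlet amounts (n = n₀ + ν ξ):
  A: 666.2 − 1(298.6) = 367.7
  B: 3056 − 3(298.6) = 2160
  D: 0 + 2(298.6) = 597.2
Total out = 3125 mol/min; y_D = 597.2 / 3125 = 0.1911.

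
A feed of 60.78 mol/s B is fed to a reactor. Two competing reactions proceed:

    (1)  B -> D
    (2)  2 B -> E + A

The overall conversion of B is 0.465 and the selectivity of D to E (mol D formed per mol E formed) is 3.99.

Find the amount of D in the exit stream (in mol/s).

18.8 mol/s

Conversion of B: B consumed = 0.465 × 60.78 = 28.26 mol/s = 1ξ₁ + 2ξ₂.
Selectivity: 1ξ₁ / (1ξ₂) = 3.99 → ξ₁ = 3.99 ξ₂.
Substitute: (1·3.99 + 2) ξ₂ = 28.26 → ξ₂ = 4.718 mol/s, ξ₁ = 18.83 mol/s.
Outlet amounts (n = n₀ + Σ ν·ξ):
  B: 60.78 − 1(18.83) − 2(4.718) = 32.52
  D: 0 + 1(18.83) = 18.83
  E: 0 + 1(4.718) = 4.718
  A: 0 + 1(4.718) = 4.718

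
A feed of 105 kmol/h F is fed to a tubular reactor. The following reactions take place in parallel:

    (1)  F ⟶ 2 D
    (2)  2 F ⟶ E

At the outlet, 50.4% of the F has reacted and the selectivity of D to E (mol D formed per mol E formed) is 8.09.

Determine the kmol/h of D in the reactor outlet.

70.8 kmol/h

Conversion of F: F consumed = 0.504 × 105 = 52.92 kmol/h = 1ξ₁ + 2ξ₂.
Selectivity: 2ξ₁ / (1ξ₂) = 8.09 → ξ₁ = 4.045 ξ₂.
Substitute: (1·4.045 + 2) ξ₂ = 52.92 → ξ₂ = 8.754 kmol/h, ξ₁ = 35.41 kmol/h.
Outlet amounts (n = n₀ + Σ ν·ξ):
  F: 105 − 1(35.41) − 2(8.754) = 52.08
  D: 0 + 2(35.41) = 70.82
  E: 0 + 1(8.754) = 8.754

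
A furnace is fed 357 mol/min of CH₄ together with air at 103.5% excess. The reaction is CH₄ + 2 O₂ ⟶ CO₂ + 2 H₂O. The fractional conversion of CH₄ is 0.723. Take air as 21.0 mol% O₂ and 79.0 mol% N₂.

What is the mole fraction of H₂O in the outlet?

Stoichiometric O₂ = 2 × 357 = 714 mol/min; O₂ fed = 714 × 2.035 = 1453 mol/min.
N₂ fed = 1453 × 79/21 = 5466 mol/min.
Fuel reacted = 0.723 × 357 → ξ = 258.1 mol/min.
Outlet (n = n₀ + ν ξ):
  CH₄: 357 − 1(258.1) = 98.89
  O₂: 1453 − 2(258.1) = 936.8
  N₂: 5466 (inert)
  CO₂: 0 + 1(258.1) = 258.1
  H₂O: 0 + 2(258.1) = 516.2
Total out = 7276 mol/min; y_H₂O = 516.2 / 7276 = 0.07095.

0.0709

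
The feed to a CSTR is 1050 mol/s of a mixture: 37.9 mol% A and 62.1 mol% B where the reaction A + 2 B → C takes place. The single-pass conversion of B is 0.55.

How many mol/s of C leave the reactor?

179 mol/s

B reacted = 0.55 × 652 = 358.6 mol/s; ν_B = −2, so ξ = 358.6/2 = 179.3 mol/s.
Outlet amounts (n = n₀ + ν ξ):
  A: 397.9 − 1(179.3) = 218.6
  B: 652 − 2(179.3) = 293.4
  C: 0 + 1(179.3) = 179.3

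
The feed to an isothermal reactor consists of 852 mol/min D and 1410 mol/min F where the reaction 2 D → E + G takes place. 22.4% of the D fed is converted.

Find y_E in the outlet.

0.0422

D reacted = 0.224 × 852 = 190.8 mol/min; ν_D = −2, so ξ = 190.8/2 = 95.42 mol/min.
Outlet amounts (n = n₀ + ν ξ):
  D: 852 − 2(95.42) = 661.2
  E: 0 + 1(95.42) = 95.42
  G: 0 + 1(95.42) = 95.42
  F: 1410 (inert)
Total out = 2262 mol/min; y_E = 95.42 / 2262 = 0.04219.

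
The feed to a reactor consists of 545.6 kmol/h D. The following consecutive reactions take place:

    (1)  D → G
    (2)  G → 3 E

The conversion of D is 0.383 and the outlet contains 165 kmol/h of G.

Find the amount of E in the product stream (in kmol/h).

Conversion of D: D consumed = 1ξ₁ = 0.383 × 545.6 → ξ₁ = 209 kmol/h.
G balance: n_G = 0 + 1ξ₁ − 1ξ₂ = 165 → ξ₂ = (1·209 − 165)/1 = 43.96 kmol/h.
Outlet amounts (n = n₀ + Σ ν·ξ):
  D: 545.6 − 1(209) = 336.6
  G: 0 + 1(209) − 1(43.96) = 165
  E: 0 + 3(43.96) = 131.9

132 kmol/h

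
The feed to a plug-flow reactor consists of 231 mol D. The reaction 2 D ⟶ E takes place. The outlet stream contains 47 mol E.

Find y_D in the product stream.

For E: n = n₀ + 1ξ → 47 = 0 + 1ξ, giving ξ = 47 mol.
Outlet amounts (n = n₀ + ν ξ):
  D: 231 − 2(47) = 137
  E: 0 + 1(47) = 47
Total out = 184 mol; y_D = 137 / 184 = 0.7446.

0.745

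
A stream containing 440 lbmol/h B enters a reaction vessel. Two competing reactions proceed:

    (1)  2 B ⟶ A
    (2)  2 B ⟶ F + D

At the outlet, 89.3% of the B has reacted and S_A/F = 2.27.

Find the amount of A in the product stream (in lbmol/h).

136 lbmol/h

Conversion of B: B consumed = 0.893 × 440 = 392.9 lbmol/h = 2ξ₁ + 2ξ₂.
Selectivity: 1ξ₁ / (1ξ₂) = 2.27 → ξ₁ = 2.27 ξ₂.
Substitute: (2·2.27 + 2) ξ₂ = 392.9 → ξ₂ = 60.08 lbmol/h, ξ₁ = 136.4 lbmol/h.
Outlet amounts (n = n₀ + Σ ν·ξ):
  B: 440 − 2(136.4) − 2(60.08) = 47.08
  A: 0 + 1(136.4) = 136.4
  F: 0 + 1(60.08) = 60.08
  D: 0 + 1(60.08) = 60.08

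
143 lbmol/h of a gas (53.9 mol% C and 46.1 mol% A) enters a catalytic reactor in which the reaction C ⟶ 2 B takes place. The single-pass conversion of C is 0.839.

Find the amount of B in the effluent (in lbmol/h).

C reacted = 0.839 × 77.08 = 64.67 lbmol/h; ν_C = −1, so ξ = 64.67/1 = 64.67 lbmol/h.
Outlet amounts (n = n₀ + ν ξ):
  C: 77.08 − 1(64.67) = 12.41
  B: 0 + 2(64.67) = 129.3
  A: 65.92 (inert)

129 lbmol/h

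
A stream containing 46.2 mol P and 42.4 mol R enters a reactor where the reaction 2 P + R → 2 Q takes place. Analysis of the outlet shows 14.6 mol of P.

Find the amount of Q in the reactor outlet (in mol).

For P: n = n₀ − 2ξ → 14.6 = 46.2 − 2ξ, giving ξ = 15.8 mol.
Outlet amounts (n = n₀ + ν ξ):
  P: 46.2 − 2(15.8) = 14.6
  R: 42.4 − 1(15.8) = 26.6
  Q: 0 + 2(15.8) = 31.6

31.6 mol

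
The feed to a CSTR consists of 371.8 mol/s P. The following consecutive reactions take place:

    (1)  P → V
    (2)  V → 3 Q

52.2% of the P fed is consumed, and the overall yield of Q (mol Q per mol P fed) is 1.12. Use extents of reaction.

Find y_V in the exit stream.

0.0851

Conversion of P: P consumed = 1ξ₁ = 0.522 × 371.8 → ξ₁ = 194.1 mol/s.
Yield of Q: 3ξ₂ / 371.8 = 1.12 → ξ₂ = 138.8 mol/s.
Outlet amounts (n = n₀ + Σ ν·ξ):
  P: 371.8 − 1(194.1) = 177.7
  V: 0 + 1(194.1) − 1(138.8) = 55.27
  Q: 0 + 3(138.8) = 416.4
Total out = 649.4 mol/s; y_V = 55.27 / 649.4 = 0.08511.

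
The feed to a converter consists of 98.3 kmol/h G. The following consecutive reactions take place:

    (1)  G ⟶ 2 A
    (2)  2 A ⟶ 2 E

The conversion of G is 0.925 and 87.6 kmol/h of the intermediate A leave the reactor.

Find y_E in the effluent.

Conversion of G: G consumed = 1ξ₁ = 0.925 × 98.3 → ξ₁ = 90.93 kmol/h.
A balance: n_A = 0 + 2ξ₁ − 2ξ₂ = 87.6 → ξ₂ = (2·90.93 − 87.6)/2 = 47.13 kmol/h.
Outlet amounts (n = n₀ + Σ ν·ξ):
  G: 98.3 − 1(90.93) = 7.373
  A: 0 + 2(90.93) − 2(47.13) = 87.6
  E: 0 + 2(47.13) = 94.25
Total out = 189.2 kmol/h; y_E = 94.25 / 189.2 = 0.4981.

0.498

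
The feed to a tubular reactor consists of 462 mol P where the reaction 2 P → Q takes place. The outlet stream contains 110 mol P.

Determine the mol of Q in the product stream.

For P: n = n₀ − 2ξ → 110 = 462 − 2ξ, giving ξ = 176 mol.
Outlet amounts (n = n₀ + ν ξ):
  P: 462 − 2(176) = 110
  Q: 0 + 1(176) = 176

176 mol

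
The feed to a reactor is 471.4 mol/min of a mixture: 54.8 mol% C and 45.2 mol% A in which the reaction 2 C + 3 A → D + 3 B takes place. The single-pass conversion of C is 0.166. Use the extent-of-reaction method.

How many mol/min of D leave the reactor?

C reacted = 0.166 × 258.3 = 42.88 mol/min; ν_C = −2, so ξ = 42.88/2 = 21.44 mol/min.
Outlet amounts (n = n₀ + ν ξ):
  C: 258.3 − 2(21.44) = 215.4
  A: 213.1 − 3(21.44) = 148.7
  D: 0 + 1(21.44) = 21.44
  B: 0 + 3(21.44) = 64.32

21.4 mol/min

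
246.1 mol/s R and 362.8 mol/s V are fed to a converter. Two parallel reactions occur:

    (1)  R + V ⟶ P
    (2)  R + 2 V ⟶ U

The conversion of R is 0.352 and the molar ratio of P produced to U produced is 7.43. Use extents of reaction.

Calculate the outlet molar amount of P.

76.4 mol/s

Conversion of R: R consumed = 0.352 × 246.1 = 86.63 mol/s = 1ξ₁ + 1ξ₂.
Selectivity: 1ξ₁ / (1ξ₂) = 7.43 → ξ₁ = 7.43 ξ₂.
Substitute: (1·7.43 + 1) ξ₂ = 86.63 → ξ₂ = 10.28 mol/s, ξ₁ = 76.35 mol/s.
Outlet amounts (n = n₀ + Σ ν·ξ):
  R: 246.1 − 1(76.35) − 1(10.28) = 159.5
  V: 362.8 − 1(76.35) − 2(10.28) = 265.9
  P: 0 + 1(76.35) = 76.35
  U: 0 + 1(10.28) = 10.28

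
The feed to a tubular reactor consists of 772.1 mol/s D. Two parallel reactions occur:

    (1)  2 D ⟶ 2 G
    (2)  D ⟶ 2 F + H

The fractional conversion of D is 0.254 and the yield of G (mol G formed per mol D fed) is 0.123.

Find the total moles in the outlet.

974 mol/s

Yield of G: 2ξ₁ / 772.1 = 0.123 → ξ₁ = 47.48 mol/s.
Conversion of D: 2ξ₁ + 1ξ₂ = 0.254 × 772.1 = 196.1 → ξ₂ = 101.1 mol/s.
Outlet amounts (n = n₀ + Σ ν·ξ):
  D: 772.1 − 2(47.48) − 1(101.1) = 576
  G: 0 + 2(47.48) = 94.97
  F: 0 + 2(101.1) = 202.3
  H: 0 + 1(101.1) = 101.1
Total out = 576 + 94.97 + 202.3 + 101.1 = 974.4 mol/s.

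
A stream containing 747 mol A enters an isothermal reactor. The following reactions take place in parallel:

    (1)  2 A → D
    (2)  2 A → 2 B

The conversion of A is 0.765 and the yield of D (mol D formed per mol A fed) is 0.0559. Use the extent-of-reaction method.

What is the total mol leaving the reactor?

705 mol

Yield of D: 1ξ₁ / 747 = 0.0559 → ξ₁ = 41.76 mol.
Conversion of A: 2ξ₁ + 2ξ₂ = 0.765 × 747 = 571.5 → ξ₂ = 244 mol.
Outlet amounts (n = n₀ + Σ ν·ξ):
  A: 747 − 2(41.76) − 2(244) = 175.5
  D: 0 + 1(41.76) = 41.76
  B: 0 + 2(244) = 487.9
Total out = 175.5 + 41.76 + 487.9 = 705.2 mol.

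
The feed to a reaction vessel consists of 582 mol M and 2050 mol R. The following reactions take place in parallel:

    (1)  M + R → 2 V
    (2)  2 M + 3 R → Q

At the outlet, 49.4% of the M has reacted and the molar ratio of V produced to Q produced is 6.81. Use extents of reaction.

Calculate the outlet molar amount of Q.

53.2 mol

Conversion of M: M consumed = 0.494 × 582 = 287.5 mol = 1ξ₁ + 2ξ₂.
Selectivity: 2ξ₁ / (1ξ₂) = 6.81 → ξ₁ = 3.405 ξ₂.
Substitute: (1·3.405 + 2) ξ₂ = 287.5 → ξ₂ = 53.19 mol, ξ₁ = 181.1 mol.
Outlet amounts (n = n₀ + Σ ν·ξ):
  M: 582 − 1(181.1) − 2(53.19) = 294.5
  R: 2050 − 1(181.1) − 3(53.19) = 1709
  V: 0 + 2(181.1) = 362.2
  Q: 0 + 1(53.19) = 53.19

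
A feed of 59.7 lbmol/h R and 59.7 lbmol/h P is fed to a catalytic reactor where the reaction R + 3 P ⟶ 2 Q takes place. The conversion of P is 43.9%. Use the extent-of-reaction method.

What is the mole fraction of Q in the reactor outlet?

P reacted = 0.439 × 59.7 = 26.21 lbmol/h; ν_P = −3, so ξ = 26.21/3 = 8.736 lbmol/h.
Outlet amounts (n = n₀ + ν ξ):
  R: 59.7 − 1(8.736) = 50.96
  P: 59.7 − 3(8.736) = 33.49
  Q: 0 + 2(8.736) = 17.47
Total out = 101.9 lbmol/h; y_Q = 17.47 / 101.9 = 0.1714.

0.171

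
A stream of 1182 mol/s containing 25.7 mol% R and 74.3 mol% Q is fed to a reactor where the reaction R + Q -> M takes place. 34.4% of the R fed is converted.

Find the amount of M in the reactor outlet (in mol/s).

R reacted = 0.344 × 303.8 = 104.5 mol/s; ν_R = −1, so ξ = 104.5/1 = 104.5 mol/s.
Outlet amounts (n = n₀ + ν ξ):
  R: 303.8 − 1(104.5) = 199.3
  Q: 878.2 − 1(104.5) = 773.7
  M: 0 + 1(104.5) = 104.5

104 mol/s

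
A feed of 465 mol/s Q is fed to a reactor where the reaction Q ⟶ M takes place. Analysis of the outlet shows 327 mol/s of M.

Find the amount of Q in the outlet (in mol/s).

138 mol/s

For M: n = n₀ + 1ξ → 327 = 0 + 1ξ, giving ξ = 327 mol/s.
Outlet amounts (n = n₀ + ν ξ):
  Q: 465 − 1(327) = 138
  M: 0 + 1(327) = 327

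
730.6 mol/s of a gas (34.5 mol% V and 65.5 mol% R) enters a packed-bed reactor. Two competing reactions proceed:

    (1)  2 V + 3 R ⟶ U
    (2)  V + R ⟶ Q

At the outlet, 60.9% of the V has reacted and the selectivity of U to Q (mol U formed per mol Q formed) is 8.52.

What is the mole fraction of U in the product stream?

Conversion of V: V consumed = 0.609 × 252.1 = 153.5 mol/s = 2ξ₁ + 1ξ₂.
Selectivity: 1ξ₁ / (1ξ₂) = 8.52 → ξ₁ = 8.52 ξ₂.
Substitute: (2·8.52 + 1) ξ₂ = 153.5 → ξ₂ = 8.509 mol/s, ξ₁ = 72.5 mol/s.
Outlet amounts (n = n₀ + Σ ν·ξ):
  V: 252.1 − 2(72.5) − 1(8.509) = 98.55
  R: 478.5 − 3(72.5) − 1(8.509) = 252.5
  U: 0 + 1(72.5) = 72.5
  Q: 0 + 1(8.509) = 8.509
Total out = 432.1 mol/s; y_U = 72.5 / 432.1 = 0.1678.

0.168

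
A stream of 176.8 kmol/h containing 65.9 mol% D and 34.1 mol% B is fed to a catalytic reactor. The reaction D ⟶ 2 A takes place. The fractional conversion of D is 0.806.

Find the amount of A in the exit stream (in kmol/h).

D reacted = 0.806 × 116.5 = 93.91 kmol/h; ν_D = −1, so ξ = 93.91/1 = 93.91 kmol/h.
Outlet amounts (n = n₀ + ν ξ):
  D: 116.5 − 1(93.91) = 22.6
  A: 0 + 2(93.91) = 187.8
  B: 60.29 (inert)

188 kmol/h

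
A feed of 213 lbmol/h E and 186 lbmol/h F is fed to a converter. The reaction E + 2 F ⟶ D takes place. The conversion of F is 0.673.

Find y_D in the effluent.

F reacted = 0.673 × 186 = 125.2 lbmol/h; ν_F = −2, so ξ = 125.2/2 = 62.59 lbmol/h.
Outlet amounts (n = n₀ + ν ξ):
  E: 213 − 1(62.59) = 150.4
  F: 186 − 2(62.59) = 60.82
  D: 0 + 1(62.59) = 62.59
Total out = 273.8 lbmol/h; y_D = 62.59 / 273.8 = 0.2286.

0.229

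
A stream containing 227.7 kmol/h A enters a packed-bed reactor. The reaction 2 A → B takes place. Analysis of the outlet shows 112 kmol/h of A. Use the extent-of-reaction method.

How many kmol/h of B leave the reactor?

For A: n = n₀ − 2ξ → 112 = 227.7 − 2ξ, giving ξ = 57.85 kmol/h.
Outlet amounts (n = n₀ + ν ξ):
  A: 227.7 − 2(57.85) = 112
  B: 0 + 1(57.85) = 57.85

57.8 kmol/h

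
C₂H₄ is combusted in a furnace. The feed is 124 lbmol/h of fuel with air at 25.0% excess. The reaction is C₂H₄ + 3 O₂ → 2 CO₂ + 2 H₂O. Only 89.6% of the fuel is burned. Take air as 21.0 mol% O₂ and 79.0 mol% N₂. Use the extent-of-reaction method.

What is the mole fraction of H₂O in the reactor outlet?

0.095

Stoichiometric O₂ = 3 × 124 = 372 lbmol/h; O₂ fed = 372 × 1.250 = 465 lbmol/h.
N₂ fed = 465 × 79/21 = 1749 lbmol/h.
Fuel reacted = 0.896 × 124 → ξ = 111.1 lbmol/h.
Outlet (n = n₀ + ν ξ):
  C₂H₄: 124 − 1(111.1) = 12.9
  O₂: 465 − 3(111.1) = 131.7
  N₂: 1749 (inert)
  CO₂: 0 + 2(111.1) = 222.2
  H₂O: 0 + 2(111.1) = 222.2
Total out = 2338 lbmol/h; y_H₂O = 222.2 / 2338 = 0.09503.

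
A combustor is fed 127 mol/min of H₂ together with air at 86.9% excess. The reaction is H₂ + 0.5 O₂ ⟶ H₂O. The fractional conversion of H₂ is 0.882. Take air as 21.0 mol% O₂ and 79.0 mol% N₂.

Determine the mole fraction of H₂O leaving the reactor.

0.176

Stoichiometric O₂ = 0.5 × 127 = 63.5 mol/min; O₂ fed = 63.5 × 1.869 = 118.7 mol/min.
N₂ fed = 118.7 × 79/21 = 446.5 mol/min.
Fuel reacted = 0.882 × 127 → ξ = 112 mol/min.
Outlet (n = n₀ + ν ξ):
  H₂: 127 − 1(112) = 14.99
  O₂: 118.7 − 0.5(112) = 62.67
  N₂: 446.5 (inert)
  H₂O: 0 + 1(112) = 112
Total out = 636.1 mol/min; y_H₂O = 112 / 636.1 = 0.1761.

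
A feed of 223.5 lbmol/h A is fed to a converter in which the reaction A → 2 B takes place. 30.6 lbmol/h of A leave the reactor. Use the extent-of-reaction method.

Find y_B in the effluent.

0.927

For A: n = n₀ − 1ξ → 30.6 = 223.5 − 1ξ, giving ξ = 192.9 lbmol/h.
Outlet amounts (n = n₀ + ν ξ):
  A: 223.5 − 1(192.9) = 30.6
  B: 0 + 2(192.9) = 385.8
Total out = 416.4 lbmol/h; y_B = 385.8 / 416.4 = 0.9265.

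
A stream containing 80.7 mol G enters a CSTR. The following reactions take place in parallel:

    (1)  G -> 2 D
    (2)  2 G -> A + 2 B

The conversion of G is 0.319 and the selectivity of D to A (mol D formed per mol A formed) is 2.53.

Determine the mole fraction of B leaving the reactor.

0.16

Conversion of G: G consumed = 0.319 × 80.7 = 25.74 mol = 1ξ₁ + 2ξ₂.
Selectivity: 2ξ₁ / (1ξ₂) = 2.53 → ξ₁ = 1.265 ξ₂.
Substitute: (1·1.265 + 2) ξ₂ = 25.74 → ξ₂ = 7.885 mol, ξ₁ = 9.974 mol.
Outlet amounts (n = n₀ + Σ ν·ξ):
  G: 80.7 − 1(9.974) − 2(7.885) = 54.96
  D: 0 + 2(9.974) = 19.95
  A: 0 + 1(7.885) = 7.885
  B: 0 + 2(7.885) = 15.77
Total out = 98.56 mol; y_B = 15.77 / 98.56 = 0.16.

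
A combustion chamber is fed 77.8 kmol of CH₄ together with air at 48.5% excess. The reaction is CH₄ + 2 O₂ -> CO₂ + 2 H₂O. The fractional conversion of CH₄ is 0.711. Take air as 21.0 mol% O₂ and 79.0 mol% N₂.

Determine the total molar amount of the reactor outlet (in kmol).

1180 kmol

Stoichiometric O₂ = 2 × 77.8 = 155.6 kmol; O₂ fed = 155.6 × 1.485 = 231.1 kmol.
N₂ fed = 231.1 × 79/21 = 869.2 kmol.
Fuel reacted = 0.711 × 77.8 → ξ = 55.32 kmol.
Outlet (n = n₀ + ν ξ):
  CH₄: 77.8 − 1(55.32) = 22.48
  O₂: 231.1 − 2(55.32) = 120.4
  N₂: 869.2 (inert)
  CO₂: 0 + 1(55.32) = 55.32
  H₂O: 0 + 2(55.32) = 110.6
Total out = 22.48 + 120.4 + 869.2 + 55.32 + 110.6 = 1178 kmol.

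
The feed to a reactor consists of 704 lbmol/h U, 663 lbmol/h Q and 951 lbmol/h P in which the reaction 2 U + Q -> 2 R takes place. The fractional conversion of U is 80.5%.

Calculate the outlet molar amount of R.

567 lbmol/h

U reacted = 0.805 × 704 = 566.7 lbmol/h; ν_U = −2, so ξ = 566.7/2 = 283.4 lbmol/h.
Outlet amounts (n = n₀ + ν ξ):
  U: 704 − 2(283.4) = 137.3
  Q: 663 − 1(283.4) = 379.6
  R: 0 + 2(283.4) = 566.7
  P: 951 (inert)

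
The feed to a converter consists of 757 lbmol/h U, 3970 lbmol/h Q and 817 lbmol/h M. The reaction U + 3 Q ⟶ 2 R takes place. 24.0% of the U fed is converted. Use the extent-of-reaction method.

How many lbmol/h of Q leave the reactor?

U reacted = 0.24 × 757 = 181.7 lbmol/h; ν_U = −1, so ξ = 181.7/1 = 181.7 lbmol/h.
Outlet amounts (n = n₀ + ν ξ):
  U: 757 − 1(181.7) = 575.3
  Q: 3970 − 3(181.7) = 3425
  R: 0 + 2(181.7) = 363.4
  M: 817 (inert)

3420 lbmol/h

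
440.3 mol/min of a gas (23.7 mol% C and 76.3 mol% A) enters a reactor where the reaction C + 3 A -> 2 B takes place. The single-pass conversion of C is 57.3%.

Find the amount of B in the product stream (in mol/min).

C reacted = 0.573 × 104.4 = 59.79 mol/min; ν_C = −1, so ξ = 59.79/1 = 59.79 mol/min.
Outlet amounts (n = n₀ + ν ξ):
  C: 104.4 − 1(59.79) = 44.56
  A: 335.9 − 3(59.79) = 156.6
  B: 0 + 2(59.79) = 119.6

120 mol/min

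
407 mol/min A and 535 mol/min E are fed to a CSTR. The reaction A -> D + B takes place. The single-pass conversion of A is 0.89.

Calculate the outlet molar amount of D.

362 mol/min

A reacted = 0.89 × 407 = 362.2 mol/min; ν_A = −1, so ξ = 362.2/1 = 362.2 mol/min.
Outlet amounts (n = n₀ + ν ξ):
  A: 407 − 1(362.2) = 44.77
  D: 0 + 1(362.2) = 362.2
  B: 0 + 1(362.2) = 362.2
  E: 535 (inert)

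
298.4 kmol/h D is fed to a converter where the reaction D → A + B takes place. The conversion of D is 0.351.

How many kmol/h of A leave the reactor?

105 kmol/h

D reacted = 0.351 × 298.4 = 104.7 kmol/h; ν_D = −1, so ξ = 104.7/1 = 104.7 kmol/h.
Outlet amounts (n = n₀ + ν ξ):
  D: 298.4 − 1(104.7) = 193.7
  A: 0 + 1(104.7) = 104.7
  B: 0 + 1(104.7) = 104.7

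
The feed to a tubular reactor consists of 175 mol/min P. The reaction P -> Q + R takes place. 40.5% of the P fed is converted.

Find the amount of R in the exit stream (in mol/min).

P reacted = 0.405 × 175 = 70.88 mol/min; ν_P = −1, so ξ = 70.88/1 = 70.88 mol/min.
Outlet amounts (n = n₀ + ν ξ):
  P: 175 − 1(70.88) = 104.1
  Q: 0 + 1(70.88) = 70.88
  R: 0 + 1(70.88) = 70.88

70.9 mol/min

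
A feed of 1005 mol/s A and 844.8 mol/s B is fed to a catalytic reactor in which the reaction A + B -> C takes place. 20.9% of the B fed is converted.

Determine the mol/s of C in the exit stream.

177 mol/s

B reacted = 0.209 × 844.8 = 176.6 mol/s; ν_B = −1, so ξ = 176.6/1 = 176.6 mol/s.
Outlet amounts (n = n₀ + ν ξ):
  A: 1005 − 1(176.6) = 828.4
  B: 844.8 − 1(176.6) = 668.2
  C: 0 + 1(176.6) = 176.6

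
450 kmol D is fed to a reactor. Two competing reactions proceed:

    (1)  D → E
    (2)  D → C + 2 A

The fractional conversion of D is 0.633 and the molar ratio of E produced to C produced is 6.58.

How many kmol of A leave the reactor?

75.2 kmol

Conversion of D: D consumed = 0.633 × 450 = 284.9 kmol = 1ξ₁ + 1ξ₂.
Selectivity: 1ξ₁ / (1ξ₂) = 6.58 → ξ₁ = 6.58 ξ₂.
Substitute: (1·6.58 + 1) ξ₂ = 284.9 → ξ₂ = 37.58 kmol, ξ₁ = 247.3 kmol.
Outlet amounts (n = n₀ + Σ ν·ξ):
  D: 450 − 1(247.3) − 1(37.58) = 165.1
  E: 0 + 1(247.3) = 247.3
  C: 0 + 1(37.58) = 37.58
  A: 0 + 2(37.58) = 75.16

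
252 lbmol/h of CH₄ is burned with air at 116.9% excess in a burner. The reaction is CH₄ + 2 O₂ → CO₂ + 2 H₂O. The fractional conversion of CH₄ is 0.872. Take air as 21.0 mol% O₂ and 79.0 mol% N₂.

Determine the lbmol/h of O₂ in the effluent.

654 lbmol/h

Stoichiometric O₂ = 2 × 252 = 504 lbmol/h; O₂ fed = 504 × 2.169 = 1093 lbmol/h.
N₂ fed = 1093 × 79/21 = 4112 lbmol/h.
Fuel reacted = 0.872 × 252 → ξ = 219.7 lbmol/h.
Outlet (n = n₀ + ν ξ):
  CH₄: 252 − 1(219.7) = 32.26
  O₂: 1093 − 2(219.7) = 653.7
  N₂: 4112 (inert)
  CO₂: 0 + 1(219.7) = 219.7
  H₂O: 0 + 2(219.7) = 439.5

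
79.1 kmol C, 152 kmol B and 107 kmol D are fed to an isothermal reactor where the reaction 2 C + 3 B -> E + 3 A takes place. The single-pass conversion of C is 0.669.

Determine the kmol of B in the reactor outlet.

C reacted = 0.669 × 79.1 = 52.92 kmol; ν_C = −2, so ξ = 52.92/2 = 26.46 kmol.
Outlet amounts (n = n₀ + ν ξ):
  C: 79.1 − 2(26.46) = 26.18
  B: 152 − 3(26.46) = 72.62
  E: 0 + 1(26.46) = 26.46
  A: 0 + 3(26.46) = 79.38
  D: 107 (inert)

72.6 kmol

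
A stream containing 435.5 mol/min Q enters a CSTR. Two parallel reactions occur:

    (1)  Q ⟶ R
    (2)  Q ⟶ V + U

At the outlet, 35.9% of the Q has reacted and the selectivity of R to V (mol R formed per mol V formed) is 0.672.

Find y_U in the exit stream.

Conversion of Q: Q consumed = 0.359 × 435.5 = 156.3 mol/min = 1ξ₁ + 1ξ₂.
Selectivity: 1ξ₁ / (1ξ₂) = 0.672 → ξ₁ = 0.672 ξ₂.
Substitute: (1·0.672 + 1) ξ₂ = 156.3 → ξ₂ = 93.51 mol/min, ξ₁ = 62.84 mol/min.
Outlet amounts (n = n₀ + Σ ν·ξ):
  Q: 435.5 − 1(62.84) − 1(93.51) = 279.2
  R: 0 + 1(62.84) = 62.84
  V: 0 + 1(93.51) = 93.51
  U: 0 + 1(93.51) = 93.51
Total out = 529 mol/min; y_U = 93.51 / 529 = 0.1768.

0.177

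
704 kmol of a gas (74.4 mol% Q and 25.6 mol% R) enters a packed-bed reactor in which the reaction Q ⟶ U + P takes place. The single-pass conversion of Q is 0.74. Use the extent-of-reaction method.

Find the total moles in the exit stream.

1090 kmol

Q reacted = 0.74 × 523.8 = 387.6 kmol; ν_Q = −1, so ξ = 387.6/1 = 387.6 kmol.
Outlet amounts (n = n₀ + ν ξ):
  Q: 523.8 − 1(387.6) = 136.2
  U: 0 + 1(387.6) = 387.6
  P: 0 + 1(387.6) = 387.6
  R: 180.2 (inert)
Total out = 136.2 + 387.6 + 387.6 + 180.2 = 1092 kmol.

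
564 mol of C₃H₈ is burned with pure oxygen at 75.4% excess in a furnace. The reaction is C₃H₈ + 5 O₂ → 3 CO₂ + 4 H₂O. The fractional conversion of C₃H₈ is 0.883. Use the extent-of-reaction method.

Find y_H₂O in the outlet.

Stoichiometric O₂ = 5 × 564 = 2820 mol; O₂ fed = 2820 × 1.754 = 4946 mol.
Fuel reacted = 0.883 × 564 → ξ = 498 mol.
Outlet (n = n₀ + ν ξ):
  C₃H₈: 564 − 1(498) = 65.99
  O₂: 4946 − 5(498) = 2456
  CO₂: 0 + 3(498) = 1494
  H₂O: 0 + 4(498) = 1992
Total out = 6008 mol; y_H₂O = 1992 / 6008 = 0.3315.

0.332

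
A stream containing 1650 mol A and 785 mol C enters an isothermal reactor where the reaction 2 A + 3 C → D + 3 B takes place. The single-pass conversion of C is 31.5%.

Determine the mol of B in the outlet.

C reacted = 0.315 × 785 = 247.3 mol; ν_C = −3, so ξ = 247.3/3 = 82.42 mol.
Outlet amounts (n = n₀ + ν ξ):
  A: 1650 − 2(82.42) = 1485
  C: 785 − 3(82.42) = 537.7
  D: 0 + 1(82.42) = 82.42
  B: 0 + 3(82.42) = 247.3

247 mol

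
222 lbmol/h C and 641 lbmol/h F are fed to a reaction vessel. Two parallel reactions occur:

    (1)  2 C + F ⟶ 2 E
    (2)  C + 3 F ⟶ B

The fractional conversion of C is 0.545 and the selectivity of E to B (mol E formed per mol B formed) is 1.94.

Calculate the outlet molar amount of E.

Conversion of C: C consumed = 0.545 × 222 = 121 lbmol/h = 2ξ₁ + 1ξ₂.
Selectivity: 2ξ₁ / (1ξ₂) = 1.94 → ξ₁ = 0.97 ξ₂.
Substitute: (2·0.97 + 1) ξ₂ = 121 → ξ₂ = 41.15 lbmol/h, ξ₁ = 39.92 lbmol/h.
Outlet amounts (n = n₀ + Σ ν·ξ):
  C: 222 − 2(39.92) − 1(41.15) = 101
  F: 641 − 1(39.92) − 3(41.15) = 477.6
  E: 0 + 2(39.92) = 79.84
  B: 0 + 1(41.15) = 41.15

79.8 lbmol/h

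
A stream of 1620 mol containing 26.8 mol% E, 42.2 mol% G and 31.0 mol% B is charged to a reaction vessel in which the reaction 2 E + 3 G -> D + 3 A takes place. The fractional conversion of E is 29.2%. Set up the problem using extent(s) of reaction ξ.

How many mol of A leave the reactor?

E reacted = 0.292 × 434.2 = 126.8 mol; ν_E = −2, so ξ = 126.8/2 = 63.39 mol.
Outlet amounts (n = n₀ + ν ξ):
  E: 434.2 − 2(63.39) = 307.4
  G: 683.6 − 3(63.39) = 493.5
  D: 0 + 1(63.39) = 63.39
  A: 0 + 3(63.39) = 190.2
  B: 502.2 (inert)

190 mol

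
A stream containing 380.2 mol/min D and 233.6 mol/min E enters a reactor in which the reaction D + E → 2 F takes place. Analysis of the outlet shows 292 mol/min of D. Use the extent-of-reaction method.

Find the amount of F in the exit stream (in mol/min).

176 mol/min

For D: n = n₀ − 1ξ → 292 = 380.2 − 1ξ, giving ξ = 88.2 mol/min.
Outlet amounts (n = n₀ + ν ξ):
  D: 380.2 − 1(88.2) = 292
  E: 233.6 − 1(88.2) = 145.4
  F: 0 + 2(88.2) = 176.4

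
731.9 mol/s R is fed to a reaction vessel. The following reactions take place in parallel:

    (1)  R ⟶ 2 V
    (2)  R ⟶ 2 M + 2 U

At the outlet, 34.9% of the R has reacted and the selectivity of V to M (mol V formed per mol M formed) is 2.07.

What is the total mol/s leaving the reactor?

1150 mol/s

Conversion of R: R consumed = 0.349 × 731.9 = 255.4 mol/s = 1ξ₁ + 1ξ₂.
Selectivity: 2ξ₁ / (2ξ₂) = 2.07 → ξ₁ = 2.07 ξ₂.
Substitute: (1·2.07 + 1) ξ₂ = 255.4 → ξ₂ = 83.2 mol/s, ξ₁ = 172.2 mol/s.
Outlet amounts (n = n₀ + Σ ν·ξ):
  R: 731.9 − 1(172.2) − 1(83.2) = 476.5
  V: 0 + 2(172.2) = 344.5
  M: 0 + 2(83.2) = 166.4
  U: 0 + 2(83.2) = 166.4
Total out = 476.5 + 344.5 + 166.4 + 166.4 = 1154 mol/s.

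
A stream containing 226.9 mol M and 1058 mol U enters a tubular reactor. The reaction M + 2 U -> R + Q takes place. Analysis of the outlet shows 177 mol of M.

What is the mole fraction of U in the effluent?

0.776

For M: n = n₀ − 1ξ → 177 = 226.9 − 1ξ, giving ξ = 49.9 mol.
Outlet amounts (n = n₀ + ν ξ):
  M: 226.9 − 1(49.9) = 177
  U: 1058 − 2(49.9) = 958.2
  R: 0 + 1(49.9) = 49.9
  Q: 0 + 1(49.9) = 49.9
Total out = 1235 mol; y_U = 958.2 / 1235 = 0.7759.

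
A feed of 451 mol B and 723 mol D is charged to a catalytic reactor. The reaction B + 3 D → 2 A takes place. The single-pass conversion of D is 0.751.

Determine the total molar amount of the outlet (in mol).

D reacted = 0.751 × 723 = 543 mol; ν_D = −3, so ξ = 543/3 = 181 mol.
Outlet amounts (n = n₀ + ν ξ):
  B: 451 − 1(181) = 270
  D: 723 − 3(181) = 180
  A: 0 + 2(181) = 362
Total out = 270 + 180 + 362 = 812 mol.

812 mol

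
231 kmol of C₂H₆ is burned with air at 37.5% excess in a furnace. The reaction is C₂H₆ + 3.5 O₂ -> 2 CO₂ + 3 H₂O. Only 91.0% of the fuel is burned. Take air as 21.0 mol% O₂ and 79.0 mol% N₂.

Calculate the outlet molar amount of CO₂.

420 kmol

Stoichiometric O₂ = 3.5 × 231 = 808.5 kmol; O₂ fed = 808.5 × 1.375 = 1112 kmol.
N₂ fed = 1112 × 79/21 = 4182 kmol.
Fuel reacted = 0.91 × 231 → ξ = 210.2 kmol.
Outlet (n = n₀ + ν ξ):
  C₂H₆: 231 − 1(210.2) = 20.79
  O₂: 1112 − 3.5(210.2) = 376
  N₂: 4182 (inert)
  CO₂: 0 + 2(210.2) = 420.4
  H₂O: 0 + 3(210.2) = 630.6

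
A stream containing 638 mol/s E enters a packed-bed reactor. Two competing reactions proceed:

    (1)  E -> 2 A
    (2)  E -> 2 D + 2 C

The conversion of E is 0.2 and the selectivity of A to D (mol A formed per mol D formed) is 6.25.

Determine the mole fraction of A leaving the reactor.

0.275

Conversion of E: E consumed = 0.2 × 638 = 127.6 mol/s = 1ξ₁ + 1ξ₂.
Selectivity: 2ξ₁ / (2ξ₂) = 6.25 → ξ₁ = 6.25 ξ₂.
Substitute: (1·6.25 + 1) ξ₂ = 127.6 → ξ₂ = 17.6 mol/s, ξ₁ = 110 mol/s.
Outlet amounts (n = n₀ + Σ ν·ξ):
  E: 638 − 1(110) − 1(17.6) = 510.4
  A: 0 + 2(110) = 220
  D: 0 + 2(17.6) = 35.2
  C: 0 + 2(17.6) = 35.2
Total out = 800.8 mol/s; y_A = 220 / 800.8 = 0.2747.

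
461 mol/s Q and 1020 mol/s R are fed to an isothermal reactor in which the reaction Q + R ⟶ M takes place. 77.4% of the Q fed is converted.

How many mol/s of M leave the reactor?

Q reacted = 0.774 × 461 = 356.8 mol/s; ν_Q = −1, so ξ = 356.8/1 = 356.8 mol/s.
Outlet amounts (n = n₀ + ν ξ):
  Q: 461 − 1(356.8) = 104.2
  R: 1020 − 1(356.8) = 663.2
  M: 0 + 1(356.8) = 356.8

357 mol/s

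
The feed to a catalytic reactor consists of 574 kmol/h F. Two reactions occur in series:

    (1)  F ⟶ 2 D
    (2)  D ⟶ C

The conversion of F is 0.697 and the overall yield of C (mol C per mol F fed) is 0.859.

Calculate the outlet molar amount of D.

307 kmol/h

Conversion of F: F consumed = 1ξ₁ = 0.697 × 574 → ξ₁ = 400.1 kmol/h.
Yield of C: 1ξ₂ / 574 = 0.859 → ξ₂ = 493.1 kmol/h.
Outlet amounts (n = n₀ + Σ ν·ξ):
  F: 574 − 1(400.1) = 173.9
  D: 0 + 2(400.1) − 1(493.1) = 307.1
  C: 0 + 1(493.1) = 493.1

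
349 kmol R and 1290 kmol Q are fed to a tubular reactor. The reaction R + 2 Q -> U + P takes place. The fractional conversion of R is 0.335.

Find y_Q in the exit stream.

0.694

R reacted = 0.335 × 349 = 116.9 kmol; ν_R = −1, so ξ = 116.9/1 = 116.9 kmol.
Outlet amounts (n = n₀ + ν ξ):
  R: 349 − 1(116.9) = 232.1
  Q: 1290 − 2(116.9) = 1056
  U: 0 + 1(116.9) = 116.9
  P: 0 + 1(116.9) = 116.9
Total out = 1522 kmol; y_Q = 1056 / 1522 = 0.6939.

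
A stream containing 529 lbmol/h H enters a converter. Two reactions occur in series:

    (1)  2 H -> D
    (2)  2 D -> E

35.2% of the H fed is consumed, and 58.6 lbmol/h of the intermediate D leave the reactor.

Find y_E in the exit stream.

0.0412

Conversion of H: H consumed = 2ξ₁ = 0.352 × 529 → ξ₁ = 93.1 lbmol/h.
D balance: n_D = 0 + 1ξ₁ − 2ξ₂ = 58.6 → ξ₂ = (1·93.1 − 58.6)/2 = 17.25 lbmol/h.
Outlet amounts (n = n₀ + Σ ν·ξ):
  H: 529 − 2(93.1) = 342.8
  D: 0 + 1(93.1) − 2(17.25) = 58.6
  E: 0 + 1(17.25) = 17.25
Total out = 418.6 lbmol/h; y_E = 17.25 / 418.6 = 0.04121.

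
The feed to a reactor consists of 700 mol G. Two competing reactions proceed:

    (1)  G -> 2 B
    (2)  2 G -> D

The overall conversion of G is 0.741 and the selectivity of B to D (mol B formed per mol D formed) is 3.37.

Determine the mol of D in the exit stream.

Conversion of G: G consumed = 0.741 × 700 = 518.7 mol = 1ξ₁ + 2ξ₂.
Selectivity: 2ξ₁ / (1ξ₂) = 3.37 → ξ₁ = 1.685 ξ₂.
Substitute: (1·1.685 + 2) ξ₂ = 518.7 → ξ₂ = 140.8 mol, ξ₁ = 237.2 mol.
Outlet amounts (n = n₀ + Σ ν·ξ):
  G: 700 − 1(237.2) − 2(140.8) = 181.3
  B: 0 + 2(237.2) = 474.4
  D: 0 + 1(140.8) = 140.8

141 mol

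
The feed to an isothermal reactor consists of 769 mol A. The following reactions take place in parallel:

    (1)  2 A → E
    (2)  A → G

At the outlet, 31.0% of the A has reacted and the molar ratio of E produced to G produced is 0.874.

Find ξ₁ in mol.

Conversion of A: A consumed = 0.31 × 769 = 238.4 mol = 2ξ₁ + 1ξ₂.
Selectivity: 1ξ₁ / (1ξ₂) = 0.874 → ξ₁ = 0.874 ξ₂.
Substitute: (2·0.874 + 1) ξ₂ = 238.4 → ξ₂ = 86.75 mol, ξ₁ = 75.82 mol.
Outlet amounts (n = n₀ + Σ ν·ξ):
  A: 769 − 2(75.82) − 1(86.75) = 530.6
  E: 0 + 1(75.82) = 75.82
  G: 0 + 1(86.75) = 86.75

ξ₁ = 75.8 mol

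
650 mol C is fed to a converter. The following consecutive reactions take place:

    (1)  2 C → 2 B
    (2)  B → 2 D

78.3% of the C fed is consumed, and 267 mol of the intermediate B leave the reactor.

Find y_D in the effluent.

Conversion of C: C consumed = 2ξ₁ = 0.783 × 650 → ξ₁ = 254.5 mol.
B balance: n_B = 0 + 2ξ₁ − 1ξ₂ = 267 → ξ₂ = (2·254.5 − 267)/1 = 242 mol.
Outlet amounts (n = n₀ + Σ ν·ξ):
  C: 650 − 2(254.5) = 141
  B: 0 + 2(254.5) − 1(242) = 267
  D: 0 + 2(242) = 483.9
Total out = 892 mol; y_D = 483.9 / 892 = 0.5425.

0.543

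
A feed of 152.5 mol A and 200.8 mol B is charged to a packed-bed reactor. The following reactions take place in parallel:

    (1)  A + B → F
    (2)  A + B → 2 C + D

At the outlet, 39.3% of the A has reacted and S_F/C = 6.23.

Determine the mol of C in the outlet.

8.91 mol

Conversion of A: A consumed = 0.393 × 152.5 = 59.93 mol = 1ξ₁ + 1ξ₂.
Selectivity: 1ξ₁ / (2ξ₂) = 6.23 → ξ₁ = 12.46 ξ₂.
Substitute: (1·12.46 + 1) ξ₂ = 59.93 → ξ₂ = 4.453 mol, ξ₁ = 55.48 mol.
Outlet amounts (n = n₀ + Σ ν·ξ):
  A: 152.5 − 1(55.48) − 1(4.453) = 92.57
  B: 200.8 − 1(55.48) − 1(4.453) = 140.9
  F: 0 + 1(55.48) = 55.48
  C: 0 + 2(4.453) = 8.905
  D: 0 + 1(4.453) = 4.453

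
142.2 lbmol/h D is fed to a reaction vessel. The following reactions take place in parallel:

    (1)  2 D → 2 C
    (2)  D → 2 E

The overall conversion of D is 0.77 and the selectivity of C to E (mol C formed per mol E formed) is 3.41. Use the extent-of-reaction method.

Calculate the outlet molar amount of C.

Conversion of D: D consumed = 0.77 × 142.2 = 109.5 lbmol/h = 2ξ₁ + 1ξ₂.
Selectivity: 2ξ₁ / (2ξ₂) = 3.41 → ξ₁ = 3.41 ξ₂.
Substitute: (2·3.41 + 1) ξ₂ = 109.5 → ξ₂ = 14 lbmol/h, ξ₁ = 47.75 lbmol/h.
Outlet amounts (n = n₀ + Σ ν·ξ):
  D: 142.2 − 2(47.75) − 1(14) = 32.71
  C: 0 + 2(47.75) = 95.49
  E: 0 + 2(14) = 28

95.5 lbmol/h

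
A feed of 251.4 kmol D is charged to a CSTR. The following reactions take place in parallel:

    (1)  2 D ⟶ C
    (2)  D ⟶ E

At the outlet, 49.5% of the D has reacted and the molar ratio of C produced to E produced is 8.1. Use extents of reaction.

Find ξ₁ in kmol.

ξ₁ = 58.6 kmol

Conversion of D: D consumed = 0.495 × 251.4 = 124.4 kmol = 2ξ₁ + 1ξ₂.
Selectivity: 1ξ₁ / (1ξ₂) = 8.1 → ξ₁ = 8.1 ξ₂.
Substitute: (2·8.1 + 1) ξ₂ = 124.4 → ξ₂ = 7.235 kmol, ξ₁ = 58.6 kmol.
Outlet amounts (n = n₀ + Σ ν·ξ):
  D: 251.4 − 2(58.6) − 1(7.235) = 127
  C: 0 + 1(58.6) = 58.6
  E: 0 + 1(7.235) = 7.235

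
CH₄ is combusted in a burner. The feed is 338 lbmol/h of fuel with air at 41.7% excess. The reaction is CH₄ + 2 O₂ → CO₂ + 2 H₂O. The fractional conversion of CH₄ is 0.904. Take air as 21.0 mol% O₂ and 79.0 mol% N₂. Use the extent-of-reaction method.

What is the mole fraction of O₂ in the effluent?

Stoichiometric O₂ = 2 × 338 = 676 lbmol/h; O₂ fed = 676 × 1.417 = 957.9 lbmol/h.
N₂ fed = 957.9 × 79/21 = 3603 lbmol/h.
Fuel reacted = 0.904 × 338 → ξ = 305.6 lbmol/h.
Outlet (n = n₀ + ν ξ):
  CH₄: 338 − 1(305.6) = 32.45
  O₂: 957.9 − 2(305.6) = 346.8
  N₂: 3603 (inert)
  CO₂: 0 + 1(305.6) = 305.6
  H₂O: 0 + 2(305.6) = 611.1
Total out = 4899 lbmol/h; y_O₂ = 346.8 / 4899 = 0.07078.

0.0708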